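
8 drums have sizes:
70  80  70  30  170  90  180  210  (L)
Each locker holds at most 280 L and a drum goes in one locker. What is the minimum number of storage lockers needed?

Total = 210 + 180 + 170 + 90 + 80 + 70 + 70 + 30 = 900 L.
Lower bound: ⌈900/280⌉ = 4 storage lockers.
A packing using 4 storage lockers:
  locker 1: 210 + 70 = 280
  locker 2: 180 + 90 = 270
  locker 3: 170 + 80 + 30 = 280
  locker 4: 70 = 70
This matches the lower bound, so 4 is optimal.

4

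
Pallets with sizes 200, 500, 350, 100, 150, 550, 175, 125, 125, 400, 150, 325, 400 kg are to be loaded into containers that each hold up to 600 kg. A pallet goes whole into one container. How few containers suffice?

7

Total = 550 + 500 + 400 + 400 + 350 + 325 + 200 + 175 + 150 + 150 + 125 + 125 + 100 = 3550 kg.
Lower bound: ⌈3550/600⌉ = 6 containers.
A packing using 7 containers:
  container 1: 550 = 550
  container 2: 500 + 100 = 600
  container 3: 400 + 200 = 600
  container 4: 400 + 175 = 575
  container 5: 350 + 150 = 500
  container 6: 325 + 150 + 125 = 600
  container 7: 125 = 125
No arrangement into 6 containers stays within capacity, so 7 is optimal.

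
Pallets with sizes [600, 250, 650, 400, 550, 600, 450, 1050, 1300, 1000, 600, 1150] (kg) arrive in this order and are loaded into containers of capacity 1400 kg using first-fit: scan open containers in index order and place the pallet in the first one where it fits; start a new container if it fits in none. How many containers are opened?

  600 → container 1 (new)  [load 600/1400]
  250 → container 1  [load 850/1400]
  650 → container 2 (new)  [load 650/1400]
  400 → container 1  [load 1250/1400]
  550 → container 2  [load 1200/1400]
  600 → container 3 (new)  [load 600/1400]
  450 → container 3  [load 1050/1400]
  1050 → container 4 (new)  [load 1050/1400]
  1300 → container 5 (new)  [load 1300/1400]
  1000 → container 6 (new)  [load 1000/1400]
  600 → container 7 (new)  [load 600/1400]
  1150 → container 8 (new)  [load 1150/1400]
8 containers opened.

8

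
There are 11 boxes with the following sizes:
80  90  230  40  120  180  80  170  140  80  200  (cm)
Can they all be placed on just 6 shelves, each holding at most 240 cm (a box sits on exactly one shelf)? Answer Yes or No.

No

Total = 1410 cm; ⌈1410/240⌉ = 6.
The bound of 6 does not rule out 6, but exhaustive search shows no assignment into 6 shelves of capacity 240 cm exists — the minimum is 7.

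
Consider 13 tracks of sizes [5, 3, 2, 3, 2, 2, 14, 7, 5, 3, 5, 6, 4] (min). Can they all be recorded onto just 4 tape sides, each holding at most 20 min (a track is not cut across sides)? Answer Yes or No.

Yes

A valid assignment using 4 tape sides:
  side 1: 14 + 6 = 20
  side 2: 7 + 5 + 5 + 3 = 20
  side 3: 5 + 4 + 3 + 3 + 2 + 2 = 19
  side 4: 2 = 2
Every load is within 20 min, so 4 tape sides suffice.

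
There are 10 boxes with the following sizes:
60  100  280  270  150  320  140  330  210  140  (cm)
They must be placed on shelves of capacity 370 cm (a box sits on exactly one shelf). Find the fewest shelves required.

Total = 330 + 320 + 280 + 270 + 210 + 150 + 140 + 140 + 100 + 60 = 2000 cm.
Lower bound: ⌈2000/370⌉ = 6 shelves.
A packing using 6 shelves:
  shelf 1: 330 = 330
  shelf 2: 320 = 320
  shelf 3: 280 + 60 = 340
  shelf 4: 270 + 100 = 370
  shelf 5: 210 + 150 = 360
  shelf 6: 140 + 140 = 280
This matches the lower bound, so 6 is optimal.

6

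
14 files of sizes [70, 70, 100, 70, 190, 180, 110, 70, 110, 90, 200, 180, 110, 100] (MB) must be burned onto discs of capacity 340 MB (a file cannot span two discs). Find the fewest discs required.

6

Total = 200 + 190 + 180 + 180 + 110 + 110 + 110 + 100 + 100 + 90 + 70 + 70 + 70 + 70 = 1650 MB.
Lower bound: ⌈1650/340⌉ = 5 discs.
A packing using 6 discs:
  disc 1: 200 + 110 = 310
  disc 2: 190 + 110 = 300
  disc 3: 180 + 110 = 290
  disc 4: 180 + 100 = 280
  disc 5: 100 + 90 + 70 + 70 = 330
  disc 6: 70 + 70 = 140
No arrangement into 5 discs stays within capacity, so 6 is optimal.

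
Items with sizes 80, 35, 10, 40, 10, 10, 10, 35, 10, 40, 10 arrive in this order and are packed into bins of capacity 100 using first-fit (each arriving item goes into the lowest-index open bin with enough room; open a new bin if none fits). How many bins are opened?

  80 → bin 1 (new)  [load 80/100]
  35 → bin 2 (new)  [load 35/100]
  10 → bin 1  [load 90/100]
  40 → bin 2  [load 75/100]
  10 → bin 1  [load 100/100]
  10 → bin 2  [load 85/100]
  10 → bin 2  [load 95/100]
  35 → bin 3 (new)  [load 35/100]
  10 → bin 3  [load 45/100]
  40 → bin 3  [load 85/100]
  10 → bin 3  [load 95/100]
3 bins opened.

3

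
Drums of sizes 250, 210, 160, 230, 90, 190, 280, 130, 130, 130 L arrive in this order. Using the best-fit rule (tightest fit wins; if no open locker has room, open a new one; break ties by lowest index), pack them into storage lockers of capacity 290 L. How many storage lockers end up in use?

8

  250 → locker 1 (new)  [load 250/290]
  210 → locker 2 (new)  [load 210/290]
  160 → locker 3 (new)  [load 160/290]
  230 → locker 4 (new)  [load 230/290]
  90 → locker 3  [load 250/290]
  190 → locker 5 (new)  [load 190/290]
  280 → locker 6 (new)  [load 280/290]
  130 → locker 7 (new)  [load 130/290]
  130 → locker 7  [load 260/290]
  130 → locker 8 (new)  [load 130/290]
8 storage lockers opened.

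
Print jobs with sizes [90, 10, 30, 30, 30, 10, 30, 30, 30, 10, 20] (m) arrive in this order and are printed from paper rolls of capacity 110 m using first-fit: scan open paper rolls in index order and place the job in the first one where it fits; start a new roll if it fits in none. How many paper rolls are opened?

  90 → roll 1 (new)  [load 90/110]
  10 → roll 1  [load 100/110]
  30 → roll 2 (new)  [load 30/110]
  30 → roll 2  [load 60/110]
  30 → roll 2  [load 90/110]
  10 → roll 1  [load 110/110]
  30 → roll 3 (new)  [load 30/110]
  30 → roll 3  [load 60/110]
  30 → roll 3  [load 90/110]
  10 → roll 2  [load 100/110]
  20 → roll 3  [load 110/110]
3 paper rolls opened.

3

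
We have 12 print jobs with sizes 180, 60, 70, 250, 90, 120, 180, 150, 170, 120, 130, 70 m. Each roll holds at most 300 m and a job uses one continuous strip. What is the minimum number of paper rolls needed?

Total = 250 + 180 + 180 + 170 + 150 + 130 + 120 + 120 + 90 + 70 + 70 + 60 = 1590 m.
Lower bound: ⌈1590/300⌉ = 6 paper rolls.
A packing using 6 paper rolls:
  roll 1: 250 = 250
  roll 2: 180 + 120 = 300
  roll 3: 180 + 120 = 300
  roll 4: 170 + 130 = 300
  roll 5: 150 + 90 + 60 = 300
  roll 6: 70 + 70 = 140
This matches the lower bound, so 6 is optimal.

6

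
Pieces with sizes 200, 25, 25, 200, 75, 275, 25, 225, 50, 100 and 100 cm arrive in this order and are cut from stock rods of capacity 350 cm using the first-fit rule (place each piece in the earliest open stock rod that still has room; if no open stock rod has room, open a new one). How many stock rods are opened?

  200 → stock rod 1 (new)  [load 200/350]
  25 → stock rod 1  [load 225/350]
  25 → stock rod 1  [load 250/350]
  200 → stock rod 2 (new)  [load 200/350]
  75 → stock rod 1  [load 325/350]
  275 → stock rod 3 (new)  [load 275/350]
  25 → stock rod 1  [load 350/350]
  225 → stock rod 4 (new)  [load 225/350]
  50 → stock rod 2  [load 250/350]
  100 → stock rod 2  [load 350/350]
  100 → stock rod 4  [load 325/350]
4 stock rods opened.

4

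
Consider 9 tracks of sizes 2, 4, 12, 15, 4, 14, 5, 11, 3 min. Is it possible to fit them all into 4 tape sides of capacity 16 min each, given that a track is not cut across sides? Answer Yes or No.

No

Total = 70 min; ⌈70/16⌉ = 5.
At least 5 tape sides are required, but only 4 are allowed.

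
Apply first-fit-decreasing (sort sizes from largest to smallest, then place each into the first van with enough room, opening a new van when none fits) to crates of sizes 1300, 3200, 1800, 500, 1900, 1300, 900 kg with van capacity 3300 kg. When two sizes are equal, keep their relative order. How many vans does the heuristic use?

Sorted descending: 3200, 1900, 1800, 1300, 1300, 900, 500.
  3200 → van 1 (new)  [load 3200/3300]
  1900 → van 2 (new)  [load 1900/3300]
  1800 → van 3 (new)  [load 1800/3300]
  1300 → van 2  [load 3200/3300]
  1300 → van 3  [load 3100/3300]
  900 → van 4 (new)  [load 900/3300]
  500 → van 4  [load 1400/3300]
4 vans opened.

4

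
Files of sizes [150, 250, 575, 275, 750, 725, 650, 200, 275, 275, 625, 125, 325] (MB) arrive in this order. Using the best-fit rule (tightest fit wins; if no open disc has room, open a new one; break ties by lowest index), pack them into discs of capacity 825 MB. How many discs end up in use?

  150 → disc 1 (new)  [load 150/825]
  250 → disc 1  [load 400/825]
  575 → disc 2 (new)  [load 575/825]
  275 → disc 1  [load 675/825]
  750 → disc 3 (new)  [load 750/825]
  725 → disc 4 (new)  [load 725/825]
  650 → disc 5 (new)  [load 650/825]
  200 → disc 2  [load 775/825]
  275 → disc 6 (new)  [load 275/825]
  275 → disc 6  [load 550/825]
  625 → disc 7 (new)  [load 625/825]
  125 → disc 1  [load 800/825]
  325 → disc 8 (new)  [load 325/825]
8 discs opened.

8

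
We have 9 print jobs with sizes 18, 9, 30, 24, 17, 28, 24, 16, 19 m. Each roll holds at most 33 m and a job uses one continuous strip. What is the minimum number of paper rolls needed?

7

Total = 30 + 28 + 24 + 24 + 19 + 18 + 17 + 16 + 9 = 185 m.
Lower bound: ⌈185/33⌉ = 6 paper rolls.
Also, 7 print jobs each exceed 33/2 m, and no two of those can share a roll, so at least 7 paper rolls are needed.
A packing using 7 paper rolls:
  roll 1: 30 = 30
  roll 2: 28 = 28
  roll 3: 24 + 9 = 33
  roll 4: 24 = 24
  roll 5: 19 = 19
  roll 6: 18 = 18
  roll 7: 17 + 16 = 33
This matches the lower bound, so 7 is optimal.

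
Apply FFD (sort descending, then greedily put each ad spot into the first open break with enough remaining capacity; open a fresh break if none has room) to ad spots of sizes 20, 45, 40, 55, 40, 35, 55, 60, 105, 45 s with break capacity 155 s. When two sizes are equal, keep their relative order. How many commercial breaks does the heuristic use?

Sorted descending: 105, 60, 55, 55, 45, 45, 40, 40, 35, 20.
  105 → break 1 (new)  [load 105/155]
  60 → break 2 (new)  [load 60/155]
  55 → break 2  [load 115/155]
  55 → break 3 (new)  [load 55/155]
  45 → break 1  [load 150/155]
  45 → break 3  [load 100/155]
  40 → break 2  [load 155/155]
  40 → break 3  [load 140/155]
  35 → break 4 (new)  [load 35/155]
  20 → break 4  [load 55/155]
4 commercial breaks opened.

4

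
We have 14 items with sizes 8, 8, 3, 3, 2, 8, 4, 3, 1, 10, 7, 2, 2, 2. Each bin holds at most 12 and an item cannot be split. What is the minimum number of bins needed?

6

Total = 10 + 8 + 8 + 8 + 7 + 4 + 3 + 3 + 3 + 2 + 2 + 2 + 2 + 1 = 63.
Lower bound: ⌈63/12⌉ = 6 bins.
A packing using 6 bins:
  bin 1: 10 + 2 = 12
  bin 2: 8 + 4 = 12
  bin 3: 8 + 3 + 1 = 12
  bin 4: 8 + 3 = 11
  bin 5: 7 + 3 + 2 = 12
  bin 6: 2 + 2 = 4
This matches the lower bound, so 6 is optimal.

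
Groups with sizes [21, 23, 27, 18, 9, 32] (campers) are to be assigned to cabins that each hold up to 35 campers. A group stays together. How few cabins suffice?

Total = 32 + 27 + 23 + 21 + 18 + 9 = 130 campers.
Lower bound: ⌈130/35⌉ = 4 cabins.
Also, 5 groups each exceed 35/2 campers, and no two of those can share a cabin, so at least 5 cabins are needed.
A packing using 5 cabins:
  cabin 1: 32 = 32
  cabin 2: 27 = 27
  cabin 3: 23 + 9 = 32
  cabin 4: 21 = 21
  cabin 5: 18 = 18
This matches the lower bound, so 5 is optimal.

5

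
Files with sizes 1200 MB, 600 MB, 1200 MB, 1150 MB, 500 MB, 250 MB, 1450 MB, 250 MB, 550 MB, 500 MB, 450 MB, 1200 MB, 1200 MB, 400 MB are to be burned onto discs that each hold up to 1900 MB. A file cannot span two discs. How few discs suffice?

6

Total = 1450 + 1200 + 1200 + 1200 + 1200 + 1150 + 600 + 550 + 500 + 500 + 450 + 400 + 250 + 250 = 10900 MB.
Lower bound: ⌈10900/1900⌉ = 6 discs.
A packing using 6 discs:
  disc 1: 1450 + 450 = 1900
  disc 2: 1200 + 600 = 1800
  disc 3: 1200 + 550 = 1750
  disc 4: 1200 + 500 = 1700
  disc 5: 1200 + 400 + 250 = 1850
  disc 6: 1150 + 500 + 250 = 1900
This matches the lower bound, so 6 is optimal.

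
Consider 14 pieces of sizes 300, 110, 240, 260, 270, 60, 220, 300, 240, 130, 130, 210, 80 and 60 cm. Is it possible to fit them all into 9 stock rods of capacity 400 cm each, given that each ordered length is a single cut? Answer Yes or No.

A valid assignment using 8 stock rods:
  stock rod 1: 300 + 80 = 380
  stock rod 2: 300 + 60 = 360
  stock rod 3: 270 + 130 = 400
  stock rod 4: 260 + 130 = 390
  stock rod 5: 240 + 110 = 350
  stock rod 6: 240 + 60 = 300
  stock rod 7: 220 = 220
  stock rod 8: 210 = 210
That uses only 8 ≤ 9, so 9 stock rods are enough.

Yes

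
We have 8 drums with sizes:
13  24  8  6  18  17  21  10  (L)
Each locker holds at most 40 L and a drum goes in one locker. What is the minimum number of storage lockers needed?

3

Total = 24 + 21 + 18 + 17 + 13 + 10 + 8 + 6 = 117 L.
Lower bound: ⌈117/40⌉ = 3 storage lockers.
A packing using 3 storage lockers:
  locker 1: 24 + 10 + 6 = 40
  locker 2: 21 + 18 = 39
  locker 3: 17 + 13 + 8 = 38
This matches the lower bound, so 3 is optimal.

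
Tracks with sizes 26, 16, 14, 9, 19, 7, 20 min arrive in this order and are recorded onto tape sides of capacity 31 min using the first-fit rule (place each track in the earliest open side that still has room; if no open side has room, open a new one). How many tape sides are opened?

4

  26 → side 1 (new)  [load 26/31]
  16 → side 2 (new)  [load 16/31]
  14 → side 2  [load 30/31]
  9 → side 3 (new)  [load 9/31]
  19 → side 3  [load 28/31]
  7 → side 4 (new)  [load 7/31]
  20 → side 4  [load 27/31]
4 tape sides opened.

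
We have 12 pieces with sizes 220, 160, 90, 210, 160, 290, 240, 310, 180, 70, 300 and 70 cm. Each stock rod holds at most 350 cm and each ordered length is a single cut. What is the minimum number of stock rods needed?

8

Total = 310 + 300 + 290 + 240 + 220 + 210 + 180 + 160 + 160 + 90 + 70 + 70 = 2300 cm.
Lower bound: ⌈2300/350⌉ = 7 stock rods.
A packing using 8 stock rods:
  stock rod 1: 310 = 310
  stock rod 2: 300 = 300
  stock rod 3: 290 = 290
  stock rod 4: 240 + 90 = 330
  stock rod 5: 220 + 70 = 290
  stock rod 6: 210 + 70 = 280
  stock rod 7: 180 + 160 = 340
  stock rod 8: 160 = 160
No arrangement into 7 stock rods stays within capacity, so 8 is optimal.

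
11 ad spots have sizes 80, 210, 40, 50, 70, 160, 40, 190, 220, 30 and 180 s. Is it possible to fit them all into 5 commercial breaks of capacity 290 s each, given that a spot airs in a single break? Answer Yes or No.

A valid assignment using 5 commercial breaks:
  break 1: 220 + 70 = 290
  break 2: 210 + 80 = 290
  break 3: 190 + 50 + 40 = 280
  break 4: 180 + 40 + 30 = 250
  break 5: 160 = 160
Every load is within 290 s, so 5 commercial breaks suffice.

Yes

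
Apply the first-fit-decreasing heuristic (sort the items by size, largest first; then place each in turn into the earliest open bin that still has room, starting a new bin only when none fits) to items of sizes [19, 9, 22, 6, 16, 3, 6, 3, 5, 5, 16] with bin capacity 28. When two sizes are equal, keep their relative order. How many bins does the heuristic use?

Sorted descending: 22, 19, 16, 16, 9, 6, 6, 5, 5, 3, 3.
  22 → bin 1 (new)  [load 22/28]
  19 → bin 2 (new)  [load 19/28]
  16 → bin 3 (new)  [load 16/28]
  16 → bin 4 (new)  [load 16/28]
  9 → bin 2  [load 28/28]
  6 → bin 1  [load 28/28]
  6 → bin 3  [load 22/28]
  5 → bin 3  [load 27/28]
  5 → bin 4  [load 21/28]
  3 → bin 4  [load 24/28]
  3 → bin 4  [load 27/28]
4 bins opened.

4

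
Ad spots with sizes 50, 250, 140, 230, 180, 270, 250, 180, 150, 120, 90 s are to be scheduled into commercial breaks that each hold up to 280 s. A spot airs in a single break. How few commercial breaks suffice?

Total = 270 + 250 + 250 + 230 + 180 + 180 + 150 + 140 + 120 + 90 + 50 = 1910 s.
Lower bound: ⌈1910/280⌉ = 7 commercial breaks.
A packing using 8 commercial breaks:
  break 1: 270 = 270
  break 2: 250 = 250
  break 3: 250 = 250
  break 4: 230 + 50 = 280
  break 5: 180 + 90 = 270
  break 6: 180 = 180
  break 7: 150 + 120 = 270
  break 8: 140 = 140
No arrangement into 7 commercial breaks stays within capacity, so 8 is optimal.

8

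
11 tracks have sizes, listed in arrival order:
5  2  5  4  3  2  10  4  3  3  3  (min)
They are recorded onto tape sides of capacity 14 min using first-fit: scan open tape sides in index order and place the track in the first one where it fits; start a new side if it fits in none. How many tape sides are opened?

4

  5 → side 1 (new)  [load 5/14]
  2 → side 1  [load 7/14]
  5 → side 1  [load 12/14]
  4 → side 2 (new)  [load 4/14]
  3 → side 2  [load 7/14]
  2 → side 1  [load 14/14]
  10 → side 3 (new)  [load 10/14]
  4 → side 2  [load 11/14]
  3 → side 2  [load 14/14]
  3 → side 3  [load 13/14]
  3 → side 4 (new)  [load 3/14]
4 tape sides opened.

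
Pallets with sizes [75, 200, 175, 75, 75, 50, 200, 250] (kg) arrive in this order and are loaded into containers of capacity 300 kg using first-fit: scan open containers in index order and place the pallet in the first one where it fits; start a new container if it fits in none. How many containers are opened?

  75 → container 1 (new)  [load 75/300]
  200 → container 1  [load 275/300]
  175 → container 2 (new)  [load 175/300]
  75 → container 2  [load 250/300]
  75 → container 3 (new)  [load 75/300]
  50 → container 2  [load 300/300]
  200 → container 3  [load 275/300]
  250 → container 4 (new)  [load 250/300]
4 containers opened.

4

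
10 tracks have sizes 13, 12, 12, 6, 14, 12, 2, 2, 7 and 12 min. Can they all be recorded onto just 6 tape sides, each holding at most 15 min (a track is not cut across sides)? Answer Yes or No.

Total = 92 min; ⌈92/15⌉ = 7.
At least 7 tape sides are required, but only 6 are allowed.

No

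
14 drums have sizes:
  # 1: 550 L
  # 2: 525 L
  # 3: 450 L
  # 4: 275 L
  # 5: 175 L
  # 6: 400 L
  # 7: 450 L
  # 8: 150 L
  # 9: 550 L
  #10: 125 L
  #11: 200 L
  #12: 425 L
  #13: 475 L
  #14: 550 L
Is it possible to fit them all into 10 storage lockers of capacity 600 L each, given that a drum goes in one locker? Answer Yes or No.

A valid assignment using 10 storage lockers:
  locker 1: 550 = 550
  locker 2: 550 = 550
  locker 3: 550 = 550
  locker 4: 525 = 525
  locker 5: 475 + 125 = 600
  locker 6: 450 + 150 = 600
  locker 7: 450 = 450
  locker 8: 425 + 175 = 600
  locker 9: 400 + 200 = 600
  locker 10: 275 = 275
Every load is within 600 L, so 10 storage lockers suffice.

Yes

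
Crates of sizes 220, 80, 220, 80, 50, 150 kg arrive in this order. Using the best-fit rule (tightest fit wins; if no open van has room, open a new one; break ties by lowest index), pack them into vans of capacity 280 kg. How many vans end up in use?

  220 → van 1 (new)  [load 220/280]
  80 → van 2 (new)  [load 80/280]
  220 → van 3 (new)  [load 220/280]
  80 → van 2  [load 160/280]
  50 → van 1  [load 270/280]
  150 → van 4 (new)  [load 150/280]
4 vans opened.

4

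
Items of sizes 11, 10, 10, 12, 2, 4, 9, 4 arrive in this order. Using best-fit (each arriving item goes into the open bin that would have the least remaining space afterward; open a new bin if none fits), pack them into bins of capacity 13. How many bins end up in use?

6

  11 → bin 1 (new)  [load 11/13]
  10 → bin 2 (new)  [load 10/13]
  10 → bin 3 (new)  [load 10/13]
  12 → bin 4 (new)  [load 12/13]
  2 → bin 1  [load 13/13]
  4 → bin 5 (new)  [load 4/13]
  9 → bin 5  [load 13/13]
  4 → bin 6 (new)  [load 4/13]
6 bins opened.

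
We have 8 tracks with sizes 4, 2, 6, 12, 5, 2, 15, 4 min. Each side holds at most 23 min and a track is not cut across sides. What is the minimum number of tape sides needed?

3

Total = 15 + 12 + 6 + 5 + 4 + 4 + 2 + 2 = 50 min.
Lower bound: ⌈50/23⌉ = 3 tape sides.
A packing using 3 tape sides:
  side 1: 15 + 6 + 2 = 23
  side 2: 12 + 5 + 4 + 2 = 23
  side 3: 4 = 4
This matches the lower bound, so 3 is optimal.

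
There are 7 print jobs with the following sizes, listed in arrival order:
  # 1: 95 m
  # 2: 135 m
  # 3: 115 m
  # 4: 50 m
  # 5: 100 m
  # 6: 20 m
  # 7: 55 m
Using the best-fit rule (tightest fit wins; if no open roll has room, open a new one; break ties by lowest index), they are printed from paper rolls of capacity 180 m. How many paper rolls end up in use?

4

  95 → roll 1 (new)  [load 95/180]
  135 → roll 2 (new)  [load 135/180]
  115 → roll 3 (new)  [load 115/180]
  50 → roll 3  [load 165/180]
  100 → roll 4 (new)  [load 100/180]
  20 → roll 2  [load 155/180]
  55 → roll 4  [load 155/180]
4 paper rolls opened.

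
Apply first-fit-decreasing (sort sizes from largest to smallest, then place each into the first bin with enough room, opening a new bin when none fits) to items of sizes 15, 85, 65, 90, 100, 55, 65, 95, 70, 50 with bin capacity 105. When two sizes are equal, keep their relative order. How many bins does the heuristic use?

Sorted descending: 100, 95, 90, 85, 70, 65, 65, 55, 50, 15.
  100 → bin 1 (new)  [load 100/105]
  95 → bin 2 (new)  [load 95/105]
  90 → bin 3 (new)  [load 90/105]
  85 → bin 4 (new)  [load 85/105]
  70 → bin 5 (new)  [load 70/105]
  65 → bin 6 (new)  [load 65/105]
  65 → bin 7 (new)  [load 65/105]
  55 → bin 8 (new)  [load 55/105]
  50 → bin 8  [load 105/105]
  15 → bin 3  [load 105/105]
8 bins opened.

8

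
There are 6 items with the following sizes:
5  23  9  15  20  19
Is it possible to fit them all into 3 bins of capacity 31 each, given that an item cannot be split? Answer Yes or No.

No

Total = 91; ⌈91/31⌉ = 3.
The bound of 3 does not rule out 3, but exhaustive search shows no assignment into 3 bins of capacity 31 exists — the minimum is 4.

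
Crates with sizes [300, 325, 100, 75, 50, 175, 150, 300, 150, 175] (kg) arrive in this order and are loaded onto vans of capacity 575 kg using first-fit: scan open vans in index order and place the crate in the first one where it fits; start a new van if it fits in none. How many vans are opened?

4

  300 → van 1 (new)  [load 300/575]
  325 → van 2 (new)  [load 325/575]
  100 → van 1  [load 400/575]
  75 → van 1  [load 475/575]
  50 → van 1  [load 525/575]
  175 → van 2  [load 500/575]
  150 → van 3 (new)  [load 150/575]
  300 → van 3  [load 450/575]
  150 → van 4 (new)  [load 150/575]
  175 → van 4  [load 325/575]
4 vans opened.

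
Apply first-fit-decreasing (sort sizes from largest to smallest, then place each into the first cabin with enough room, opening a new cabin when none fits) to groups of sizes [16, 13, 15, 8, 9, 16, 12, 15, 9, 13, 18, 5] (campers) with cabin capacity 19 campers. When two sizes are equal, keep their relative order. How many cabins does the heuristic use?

Sorted descending: 18, 16, 16, 15, 15, 13, 13, 12, 9, 9, 8, 5.
  18 → cabin 1 (new)  [load 18/19]
  16 → cabin 2 (new)  [load 16/19]
  16 → cabin 3 (new)  [load 16/19]
  15 → cabin 4 (new)  [load 15/19]
  15 → cabin 5 (new)  [load 15/19]
  13 → cabin 6 (new)  [load 13/19]
  13 → cabin 7 (new)  [load 13/19]
  12 → cabin 8 (new)  [load 12/19]
  9 → cabin 9 (new)  [load 9/19]
  9 → cabin 9  [load 18/19]
  8 → cabin 10 (new)  [load 8/19]
  5 → cabin 6  [load 18/19]
10 cabins opened.

10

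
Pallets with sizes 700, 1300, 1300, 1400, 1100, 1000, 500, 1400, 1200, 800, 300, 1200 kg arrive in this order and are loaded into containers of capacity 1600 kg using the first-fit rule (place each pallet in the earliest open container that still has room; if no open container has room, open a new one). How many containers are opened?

  700 → container 1 (new)  [load 700/1600]
  1300 → container 2 (new)  [load 1300/1600]
  1300 → container 3 (new)  [load 1300/1600]
  1400 → container 4 (new)  [load 1400/1600]
  1100 → container 5 (new)  [load 1100/1600]
  1000 → container 6 (new)  [load 1000/1600]
  500 → container 1  [load 1200/1600]
  1400 → container 7 (new)  [load 1400/1600]
  1200 → container 8 (new)  [load 1200/1600]
  800 → container 9 (new)  [load 800/1600]
  300 → container 1  [load 1500/1600]
  1200 → container 10 (new)  [load 1200/1600]
10 containers opened.

10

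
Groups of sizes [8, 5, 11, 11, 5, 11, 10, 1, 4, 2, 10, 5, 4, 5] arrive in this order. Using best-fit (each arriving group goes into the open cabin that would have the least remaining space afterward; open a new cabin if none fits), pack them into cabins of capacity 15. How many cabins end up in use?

  8 → cabin 1 (new)  [load 8/15]
  5 → cabin 1  [load 13/15]
  11 → cabin 2 (new)  [load 11/15]
  11 → cabin 3 (new)  [load 11/15]
  5 → cabin 4 (new)  [load 5/15]
  11 → cabin 5 (new)  [load 11/15]
  10 → cabin 4  [load 15/15]
  1 → cabin 1  [load 14/15]
  4 → cabin 2  [load 15/15]
  2 → cabin 3  [load 13/15]
  10 → cabin 6 (new)  [load 10/15]
  5 → cabin 6  [load 15/15]
  4 → cabin 5  [load 15/15]
  5 → cabin 7 (new)  [load 5/15]
7 cabins opened.

7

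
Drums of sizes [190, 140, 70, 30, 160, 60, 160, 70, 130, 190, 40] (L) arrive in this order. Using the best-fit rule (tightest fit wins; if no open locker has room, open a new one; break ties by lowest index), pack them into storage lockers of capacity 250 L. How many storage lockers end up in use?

6

  190 → locker 1 (new)  [load 190/250]
  140 → locker 2 (new)  [load 140/250]
  70 → locker 2  [load 210/250]
  30 → locker 2  [load 240/250]
  160 → locker 3 (new)  [load 160/250]
  60 → locker 1  [load 250/250]
  160 → locker 4 (new)  [load 160/250]
  70 → locker 3  [load 230/250]
  130 → locker 5 (new)  [load 130/250]
  190 → locker 6 (new)  [load 190/250]
  40 → locker 6  [load 230/250]
6 storage lockers opened.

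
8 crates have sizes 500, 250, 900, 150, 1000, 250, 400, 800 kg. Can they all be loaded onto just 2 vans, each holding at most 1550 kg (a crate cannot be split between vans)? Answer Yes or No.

Total = 4250 kg; ⌈4250/1550⌉ = 3.
At least 3 vans are required, but only 2 are allowed.

No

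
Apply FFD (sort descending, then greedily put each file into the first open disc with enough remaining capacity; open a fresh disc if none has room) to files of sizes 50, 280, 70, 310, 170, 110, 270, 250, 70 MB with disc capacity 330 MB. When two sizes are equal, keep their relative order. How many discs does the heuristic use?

Sorted descending: 310, 280, 270, 250, 170, 110, 70, 70, 50.
  310 → disc 1 (new)  [load 310/330]
  280 → disc 2 (new)  [load 280/330]
  270 → disc 3 (new)  [load 270/330]
  250 → disc 4 (new)  [load 250/330]
  170 → disc 5 (new)  [load 170/330]
  110 → disc 5  [load 280/330]
  70 → disc 4  [load 320/330]
  70 → disc 6 (new)  [load 70/330]
  50 → disc 2  [load 330/330]
6 discs opened.

6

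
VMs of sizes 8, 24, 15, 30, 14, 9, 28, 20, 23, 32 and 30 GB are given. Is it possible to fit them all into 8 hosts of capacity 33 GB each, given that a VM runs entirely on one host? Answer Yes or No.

A valid assignment using 8 hosts:
  host 1: 32 = 32
  host 2: 30 = 30
  host 3: 30 = 30
  host 4: 28 = 28
  host 5: 24 + 9 = 33
  host 6: 23 + 8 = 31
  host 7: 20 = 20
  host 8: 15 + 14 = 29
Every load is within 33 GB, so 8 hosts suffice.

Yes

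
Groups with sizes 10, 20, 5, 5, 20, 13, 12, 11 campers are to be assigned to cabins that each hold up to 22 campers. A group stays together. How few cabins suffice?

Total = 20 + 20 + 13 + 12 + 11 + 10 + 5 + 5 = 96 campers.
Lower bound: ⌈96/22⌉ = 5 cabins.
A packing using 5 cabins:
  cabin 1: 20 = 20
  cabin 2: 20 = 20
  cabin 3: 13 + 5 = 18
  cabin 4: 12 + 10 = 22
  cabin 5: 11 + 5 = 16
This matches the lower bound, so 5 is optimal.

5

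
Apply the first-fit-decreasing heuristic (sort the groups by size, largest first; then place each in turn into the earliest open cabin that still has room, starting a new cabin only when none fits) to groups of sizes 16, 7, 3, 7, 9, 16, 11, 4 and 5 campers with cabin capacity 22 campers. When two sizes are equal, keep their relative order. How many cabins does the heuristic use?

4

Sorted descending: 16, 16, 11, 9, 7, 7, 5, 4, 3.
  16 → cabin 1 (new)  [load 16/22]
  16 → cabin 2 (new)  [load 16/22]
  11 → cabin 3 (new)  [load 11/22]
  9 → cabin 3  [load 20/22]
  7 → cabin 4 (new)  [load 7/22]
  7 → cabin 4  [load 14/22]
  5 → cabin 1  [load 21/22]
  4 → cabin 2  [load 20/22]
  3 → cabin 4  [load 17/22]
4 cabins opened.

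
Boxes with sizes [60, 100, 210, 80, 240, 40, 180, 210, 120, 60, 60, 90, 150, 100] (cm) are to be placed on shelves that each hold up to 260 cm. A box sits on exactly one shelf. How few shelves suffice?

7

Total = 240 + 210 + 210 + 180 + 150 + 120 + 100 + 100 + 90 + 80 + 60 + 60 + 60 + 40 = 1700 cm.
Lower bound: ⌈1700/260⌉ = 7 shelves.
A packing using 7 shelves:
  shelf 1: 240 = 240
  shelf 2: 210 + 40 = 250
  shelf 3: 210 = 210
  shelf 4: 180 + 80 = 260
  shelf 5: 150 + 100 = 250
  shelf 6: 120 + 60 + 60 = 240
  shelf 7: 100 + 90 + 60 = 250
This matches the lower bound, so 7 is optimal.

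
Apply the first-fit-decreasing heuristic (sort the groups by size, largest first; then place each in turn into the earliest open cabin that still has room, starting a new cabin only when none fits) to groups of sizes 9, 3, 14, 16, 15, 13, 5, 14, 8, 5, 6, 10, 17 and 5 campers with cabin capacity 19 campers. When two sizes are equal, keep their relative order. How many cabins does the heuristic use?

Sorted descending: 17, 16, 15, 14, 14, 13, 10, 9, 8, 6, 5, 5, 5, 3.
  17 → cabin 1 (new)  [load 17/19]
  16 → cabin 2 (new)  [load 16/19]
  15 → cabin 3 (new)  [load 15/19]
  14 → cabin 4 (new)  [load 14/19]
  14 → cabin 5 (new)  [load 14/19]
  13 → cabin 6 (new)  [load 13/19]
  10 → cabin 7 (new)  [load 10/19]
  9 → cabin 7  [load 19/19]
  8 → cabin 8 (new)  [load 8/19]
  6 → cabin 6  [load 19/19]
  5 → cabin 4  [load 19/19]
  5 → cabin 5  [load 19/19]
  5 → cabin 8  [load 13/19]
  3 → cabin 2  [load 19/19]
8 cabins opened.

8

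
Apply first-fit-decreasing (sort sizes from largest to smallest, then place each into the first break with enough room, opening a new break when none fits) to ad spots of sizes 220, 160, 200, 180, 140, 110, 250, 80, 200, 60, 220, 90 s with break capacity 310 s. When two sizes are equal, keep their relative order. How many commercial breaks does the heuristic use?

Sorted descending: 250, 220, 220, 200, 200, 180, 160, 140, 110, 90, 80, 60.
  250 → break 1 (new)  [load 250/310]
  220 → break 2 (new)  [load 220/310]
  220 → break 3 (new)  [load 220/310]
  200 → break 4 (new)  [load 200/310]
  200 → break 5 (new)  [load 200/310]
  180 → break 6 (new)  [load 180/310]
  160 → break 7 (new)  [load 160/310]
  140 → break 7  [load 300/310]
  110 → break 4  [load 310/310]
  90 → break 2  [load 310/310]
  80 → break 3  [load 300/310]
  60 → break 1  [load 310/310]
7 commercial breaks opened.

7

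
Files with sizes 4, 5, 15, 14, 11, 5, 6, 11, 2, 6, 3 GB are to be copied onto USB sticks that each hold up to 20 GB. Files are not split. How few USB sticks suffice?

5

Total = 15 + 14 + 11 + 11 + 6 + 6 + 5 + 5 + 4 + 3 + 2 = 82 GB.
Lower bound: ⌈82/20⌉ = 5 USB sticks.
A packing using 5 USB sticks:
  USB stick 1: 15 + 5 = 20
  USB stick 2: 14 + 6 = 20
  USB stick 3: 11 + 6 + 3 = 20
  USB stick 4: 11 + 5 + 4 = 20
  USB stick 5: 2 = 2
This matches the lower bound, so 5 is optimal.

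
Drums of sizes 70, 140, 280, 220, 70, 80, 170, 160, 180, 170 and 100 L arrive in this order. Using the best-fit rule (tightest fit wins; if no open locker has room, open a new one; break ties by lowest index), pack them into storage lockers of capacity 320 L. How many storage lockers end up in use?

  70 → locker 1 (new)  [load 70/320]
  140 → locker 1  [load 210/320]
  280 → locker 2 (new)  [load 280/320]
  220 → locker 3 (new)  [load 220/320]
  70 → locker 3  [load 290/320]
  80 → locker 1  [load 290/320]
  170 → locker 4 (new)  [load 170/320]
  160 → locker 5 (new)  [load 160/320]
  180 → locker 6 (new)  [load 180/320]
  170 → locker 7 (new)  [load 170/320]
  100 → locker 6  [load 280/320]
7 storage lockers opened.

7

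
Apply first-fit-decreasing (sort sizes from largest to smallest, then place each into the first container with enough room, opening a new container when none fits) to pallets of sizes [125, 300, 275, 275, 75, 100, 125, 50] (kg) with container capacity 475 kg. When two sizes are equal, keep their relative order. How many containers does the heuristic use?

Sorted descending: 300, 275, 275, 125, 125, 100, 75, 50.
  300 → container 1 (new)  [load 300/475]
  275 → container 2 (new)  [load 275/475]
  275 → container 3 (new)  [load 275/475]
  125 → container 1  [load 425/475]
  125 → container 2  [load 400/475]
  100 → container 3  [load 375/475]
  75 → container 2  [load 475/475]
  50 → container 1  [load 475/475]
3 containers opened.

3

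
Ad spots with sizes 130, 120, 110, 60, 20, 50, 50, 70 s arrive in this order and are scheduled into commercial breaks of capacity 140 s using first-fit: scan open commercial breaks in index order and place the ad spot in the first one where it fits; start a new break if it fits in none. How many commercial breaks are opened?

  130 → break 1 (new)  [load 130/140]
  120 → break 2 (new)  [load 120/140]
  110 → break 3 (new)  [load 110/140]
  60 → break 4 (new)  [load 60/140]
  20 → break 2  [load 140/140]
  50 → break 4  [load 110/140]
  50 → break 5 (new)  [load 50/140]
  70 → break 5  [load 120/140]
5 commercial breaks opened.

5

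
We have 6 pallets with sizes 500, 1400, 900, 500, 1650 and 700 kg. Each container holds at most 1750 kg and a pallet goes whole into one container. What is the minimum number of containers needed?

4

Total = 1650 + 1400 + 900 + 700 + 500 + 500 = 5650 kg.
Lower bound: ⌈5650/1750⌉ = 4 containers.
A packing using 4 containers:
  container 1: 1650 = 1650
  container 2: 1400 = 1400
  container 3: 900 + 700 = 1600
  container 4: 500 + 500 = 1000
This matches the lower bound, so 4 is optimal.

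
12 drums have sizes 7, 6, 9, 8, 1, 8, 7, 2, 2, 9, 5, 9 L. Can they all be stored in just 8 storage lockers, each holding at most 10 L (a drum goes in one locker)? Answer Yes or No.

Total = 73 L; ⌈73/10⌉ = 8.
The bound of 8 does not rule out 8, but exhaustive search shows no assignment into 8 storage lockers of capacity 10 L exists — the minimum is 9.

No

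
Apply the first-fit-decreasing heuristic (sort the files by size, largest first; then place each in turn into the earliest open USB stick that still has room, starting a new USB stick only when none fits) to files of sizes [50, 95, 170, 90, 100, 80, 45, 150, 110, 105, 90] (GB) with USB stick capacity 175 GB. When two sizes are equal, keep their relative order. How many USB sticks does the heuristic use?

Sorted descending: 170, 150, 110, 105, 100, 95, 90, 90, 80, 50, 45.
  170 → USB stick 1 (new)  [load 170/175]
  150 → USB stick 2 (new)  [load 150/175]
  110 → USB stick 3 (new)  [load 110/175]
  105 → USB stick 4 (new)  [load 105/175]
  100 → USB stick 5 (new)  [load 100/175]
  95 → USB stick 6 (new)  [load 95/175]
  90 → USB stick 7 (new)  [load 90/175]
  90 → USB stick 8 (new)  [load 90/175]
  80 → USB stick 6  [load 175/175]
  50 → USB stick 3  [load 160/175]
  45 → USB stick 4  [load 150/175]
8 USB sticks opened.

8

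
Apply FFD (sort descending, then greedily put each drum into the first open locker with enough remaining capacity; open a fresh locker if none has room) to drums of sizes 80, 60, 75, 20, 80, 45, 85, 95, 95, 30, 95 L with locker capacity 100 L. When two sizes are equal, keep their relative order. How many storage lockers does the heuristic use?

9

Sorted descending: 95, 95, 95, 85, 80, 80, 75, 60, 45, 30, 20.
  95 → locker 1 (new)  [load 95/100]
  95 → locker 2 (new)  [load 95/100]
  95 → locker 3 (new)  [load 95/100]
  85 → locker 4 (new)  [load 85/100]
  80 → locker 5 (new)  [load 80/100]
  80 → locker 6 (new)  [load 80/100]
  75 → locker 7 (new)  [load 75/100]
  60 → locker 8 (new)  [load 60/100]
  45 → locker 9 (new)  [load 45/100]
  30 → locker 8  [load 90/100]
  20 → locker 5  [load 100/100]
9 storage lockers opened.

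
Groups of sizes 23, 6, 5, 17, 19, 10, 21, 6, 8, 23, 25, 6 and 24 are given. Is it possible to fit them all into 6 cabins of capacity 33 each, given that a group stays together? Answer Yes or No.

No

Total = 193; ⌈193/33⌉ = 6.
7 groups each exceed half the capacity and cannot share a cabin, forcing at least 7 cabins.
At least 7 cabins are required, but only 6 are allowed.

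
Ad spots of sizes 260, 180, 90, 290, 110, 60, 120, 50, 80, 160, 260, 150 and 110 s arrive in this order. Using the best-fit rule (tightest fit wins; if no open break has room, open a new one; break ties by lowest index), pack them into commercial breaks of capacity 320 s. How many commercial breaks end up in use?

  260 → break 1 (new)  [load 260/320]
  180 → break 2 (new)  [load 180/320]
  90 → break 2  [load 270/320]
  290 → break 3 (new)  [load 290/320]
  110 → break 4 (new)  [load 110/320]
  60 → break 1  [load 320/320]
  120 → break 4  [load 230/320]
  50 → break 2  [load 320/320]
  80 → break 4  [load 310/320]
  160 → break 5 (new)  [load 160/320]
  260 → break 6 (new)  [load 260/320]
  150 → break 5  [load 310/320]
  110 → break 7 (new)  [load 110/320]
7 commercial breaks opened.

7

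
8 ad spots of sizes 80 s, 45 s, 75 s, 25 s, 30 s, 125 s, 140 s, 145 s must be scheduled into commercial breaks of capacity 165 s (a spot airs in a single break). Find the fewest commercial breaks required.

Total = 145 + 140 + 125 + 80 + 75 + 45 + 30 + 25 = 665 s.
Lower bound: ⌈665/165⌉ = 5 commercial breaks.
A packing using 5 commercial breaks:
  break 1: 145 = 145
  break 2: 140 + 25 = 165
  break 3: 125 + 30 = 155
  break 4: 80 + 75 = 155
  break 5: 45 = 45
This matches the lower bound, so 5 is optimal.

5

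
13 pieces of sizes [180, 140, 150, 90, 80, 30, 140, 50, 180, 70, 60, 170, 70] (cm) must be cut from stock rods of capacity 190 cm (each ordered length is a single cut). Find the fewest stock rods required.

9

Total = 180 + 180 + 170 + 150 + 140 + 140 + 90 + 80 + 70 + 70 + 60 + 50 + 30 = 1410 cm.
Lower bound: ⌈1410/190⌉ = 8 stock rods.
A packing using 9 stock rods:
  stock rod 1: 180 = 180
  stock rod 2: 180 = 180
  stock rod 3: 170 = 170
  stock rod 4: 150 + 30 = 180
  stock rod 5: 140 + 50 = 190
  stock rod 6: 140 = 140
  stock rod 7: 90 + 80 = 170
  stock rod 8: 70 + 70 = 140
  stock rod 9: 60 = 60
No arrangement into 8 stock rods stays within capacity, so 9 is optimal.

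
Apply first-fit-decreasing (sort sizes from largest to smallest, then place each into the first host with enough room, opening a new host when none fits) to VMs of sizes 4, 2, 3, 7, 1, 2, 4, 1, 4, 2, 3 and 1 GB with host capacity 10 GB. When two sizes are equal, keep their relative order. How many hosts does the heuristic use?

Sorted descending: 7, 4, 4, 4, 3, 3, 2, 2, 2, 1, 1, 1.
  7 → host 1 (new)  [load 7/10]
  4 → host 2 (new)  [load 4/10]
  4 → host 2  [load 8/10]
  4 → host 3 (new)  [load 4/10]
  3 → host 1  [load 10/10]
  3 → host 3  [load 7/10]
  2 → host 2  [load 10/10]
  2 → host 3  [load 9/10]
  2 → host 4 (new)  [load 2/10]
  1 → host 3  [load 10/10]
  1 → host 4  [load 3/10]
  1 → host 4  [load 4/10]
4 hosts opened.

4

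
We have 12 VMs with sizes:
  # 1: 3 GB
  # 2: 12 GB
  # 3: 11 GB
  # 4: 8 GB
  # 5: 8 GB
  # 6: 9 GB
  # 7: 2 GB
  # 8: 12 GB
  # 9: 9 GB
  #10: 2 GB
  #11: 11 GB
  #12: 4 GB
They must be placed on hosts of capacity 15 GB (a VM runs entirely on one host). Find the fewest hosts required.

8

Total = 12 + 12 + 11 + 11 + 9 + 9 + 8 + 8 + 4 + 3 + 2 + 2 = 91 GB.
Lower bound: ⌈91/15⌉ = 7 hosts.
Also, 8 VMs each exceed 15/2 GB, and no two of those can share a host, so at least 8 hosts are needed.
A packing using 8 hosts:
  host 1: 12 + 3 = 15
  host 2: 12 + 2 = 14
  host 3: 11 + 4 = 15
  host 4: 11 + 2 = 13
  host 5: 9 = 9
  host 6: 9 = 9
  host 7: 8 = 8
  host 8: 8 = 8
This matches the lower bound, so 8 is optimal.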